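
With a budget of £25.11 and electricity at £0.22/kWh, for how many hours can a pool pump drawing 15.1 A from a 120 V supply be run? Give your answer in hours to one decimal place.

Power = 15.1 A × 120 V = 1812 W = 1.812 kW
Energy available = £25.11 ÷ £0.22/kWh = 114.1364 kWh
Hours = 114.1364 kWh ÷ 1.812 kW = 63.0 h

63.0 h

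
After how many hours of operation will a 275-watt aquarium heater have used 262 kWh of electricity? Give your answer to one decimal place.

952.7 h

Hours = 262 kWh ÷ 0.275 kW = 952.7 h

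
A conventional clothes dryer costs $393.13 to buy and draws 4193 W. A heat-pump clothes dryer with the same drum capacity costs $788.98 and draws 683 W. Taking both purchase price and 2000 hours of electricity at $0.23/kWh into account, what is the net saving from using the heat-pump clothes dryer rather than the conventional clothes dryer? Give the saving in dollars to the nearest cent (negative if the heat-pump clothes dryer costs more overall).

$1218.75

conventional clothes dryer: $393.13 + (4193/1000) kW × 2000 h × $0.23 = $393.13 + $1928.78 = $2321.91
heat-pump clothes dryer: $788.98 + (683/1000) kW × 2000 h × $0.23 = $788.98 + $314.18 = $1103.16
Saving = $2321.91 − $1103.16 = $1218.75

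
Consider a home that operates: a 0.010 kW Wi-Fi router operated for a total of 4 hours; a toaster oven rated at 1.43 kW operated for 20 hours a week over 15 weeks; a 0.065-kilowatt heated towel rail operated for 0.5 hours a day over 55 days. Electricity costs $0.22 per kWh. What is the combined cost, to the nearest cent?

Wi-Fi router: 0.01 kW × 4 h = 0.04 kWh
toaster oven: Runtime = 20 h/week × 15 weeks = 300 h
toaster oven: 1.43 kW × 300 h = 429 kWh
heated towel rail: Runtime = 0.5 h/day × 55 days = 27.5 h
heated towel rail: 0.065 kW × 27.5 h = 1.7875 kWh
Total energy = 430.8275 kWh
Cost = 430.8275 × $0.22 = $94.78

$94.78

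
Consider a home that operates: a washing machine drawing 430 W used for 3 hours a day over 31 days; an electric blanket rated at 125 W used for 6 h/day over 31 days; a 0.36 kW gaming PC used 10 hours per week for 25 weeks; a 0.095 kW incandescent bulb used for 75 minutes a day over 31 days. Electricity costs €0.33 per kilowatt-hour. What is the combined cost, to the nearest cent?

€51.78

washing machine: Runtime = 3 h/day × 31 days = 93 h
washing machine: 0.43 kW × 93 h = 39.99 kWh
electric blanket: Runtime = 6 h/day × 31 days = 186 h
electric blanket: 0.125 kW × 186 h = 23.25 kWh
gaming PC: Runtime = 10 h/week × 25 weeks = 250 h
gaming PC: 0.36 kW × 250 h = 90 kWh
incandescent bulb: Runtime = 75 min × 31 = 2325 min = 38.75 h
incandescent bulb: 0.095 kW × 38.75 h = 3.68125 kWh
Total energy = 156.92125 kWh
Cost = 156.92125 × €0.33 = €51.78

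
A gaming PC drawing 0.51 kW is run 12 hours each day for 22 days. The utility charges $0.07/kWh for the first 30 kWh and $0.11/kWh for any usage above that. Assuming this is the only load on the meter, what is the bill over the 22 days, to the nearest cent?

Runtime = 12 h/day × 22 days = 264 h
Energy = 0.51 kW × 264 h = 134.64 kWh
Tier 1 (0–30 kWh): 30 × $0.07 = $2.1
Above 30 kWh: 104.64 × $0.11 = $11.5104
Bill = $13.61

$13.61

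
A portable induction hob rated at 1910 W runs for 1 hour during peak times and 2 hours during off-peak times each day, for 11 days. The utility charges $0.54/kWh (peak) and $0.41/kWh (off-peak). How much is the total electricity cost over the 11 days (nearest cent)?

$28.57

Peak energy = 1.91 kW × 1 h × 11 = 21.01 kWh
Off-peak energy = 1.91 kW × 2 h × 11 = 42.02 kWh
Cost = 21.01 × $0.54 + 42.02 × $0.41 = $11.3454 + $17.2282 = $28.57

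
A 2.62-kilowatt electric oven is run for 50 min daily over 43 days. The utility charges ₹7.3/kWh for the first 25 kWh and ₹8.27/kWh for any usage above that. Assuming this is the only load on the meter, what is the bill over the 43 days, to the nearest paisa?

₹752.17

Runtime = 50 min × 43 = 2150 min = 35.833333… h
Energy = 2.62 kW × 35.833333… h = 93.883333… kWh
Tier 1 (0–25 kWh): 25 × ₹7.3 = ₹182.5
Above 25 kWh: 68.883333… × ₹8.27 = ₹569.665166…
Bill = ₹752.17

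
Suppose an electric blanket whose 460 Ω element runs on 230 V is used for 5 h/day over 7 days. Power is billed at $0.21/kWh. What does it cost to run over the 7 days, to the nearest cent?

$0.85

Power = V²/R = 230²/460 = 115 W = 0.115 kW
Runtime = 5 h/day × 7 days = 35 h
Energy = 0.115 kW × 35 h = 4.025 kWh
Cost = 4.025 kWh × $0.21/kWh = $0.85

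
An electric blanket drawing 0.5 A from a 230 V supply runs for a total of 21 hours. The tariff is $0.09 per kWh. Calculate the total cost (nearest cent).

$0.22

Power = 0.5 A × 230 V = 115 W = 0.115 kW
Energy = 0.115 kW × 21 h = 2.415 kWh
Cost = 2.415 kWh × $0.09/kWh = $0.22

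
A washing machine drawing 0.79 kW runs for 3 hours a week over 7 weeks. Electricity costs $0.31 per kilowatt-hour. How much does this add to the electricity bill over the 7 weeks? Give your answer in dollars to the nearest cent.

Runtime = 3 h/week × 7 weeks = 21 h
Energy = 0.79 kW × 21 h = 16.59 kWh
Cost = 16.59 kWh × $0.31/kWh = $5.14

$5.14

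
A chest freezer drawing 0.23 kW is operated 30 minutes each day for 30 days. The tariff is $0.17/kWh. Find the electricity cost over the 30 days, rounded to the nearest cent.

Runtime = 30 min × 30 = 900 min = 15 h
Energy = 0.23 kW × 15 h = 3.45 kWh
Cost = 3.45 kWh × $0.17/kWh = $0.59

$0.59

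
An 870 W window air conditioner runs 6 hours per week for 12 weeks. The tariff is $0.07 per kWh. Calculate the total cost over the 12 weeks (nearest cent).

Runtime = 6 h/week × 12 weeks = 72 h
Energy = 0.87 kW × 72 h = 62.64 kWh
Cost = 62.64 kWh × $0.07/kWh = $4.38

$4.38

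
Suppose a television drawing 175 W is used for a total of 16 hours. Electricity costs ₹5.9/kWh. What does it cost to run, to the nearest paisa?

₹16.52

Energy = 0.175 kW × 16 h = 2.8 kWh
Cost = 2.8 kWh × ₹5.9/kWh = ₹16.52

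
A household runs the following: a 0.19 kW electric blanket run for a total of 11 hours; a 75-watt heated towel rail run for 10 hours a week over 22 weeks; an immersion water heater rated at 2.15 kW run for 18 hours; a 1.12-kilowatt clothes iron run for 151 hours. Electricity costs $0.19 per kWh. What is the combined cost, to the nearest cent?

$43.02

electric blanket: 0.19 kW × 11 h = 2.09 kWh
heated towel rail: Runtime = 10 h/week × 22 weeks = 220 h
heated towel rail: 0.075 kW × 220 h = 16.5 kWh
immersion water heater: 2.15 kW × 18 h = 38.7 kWh
clothes iron: 1.12 kW × 151 h = 169.12 kWh
Total energy = 226.41 kWh
Cost = 226.41 × $0.19 = $43.02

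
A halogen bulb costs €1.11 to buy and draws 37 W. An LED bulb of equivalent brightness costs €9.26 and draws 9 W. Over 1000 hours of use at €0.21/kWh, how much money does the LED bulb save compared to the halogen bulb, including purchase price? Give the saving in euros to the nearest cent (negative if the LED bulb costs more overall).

halogen bulb: €1.11 + (37/1000) kW × 1000 h × €0.21 = €1.11 + €7.77 = €8.88
LED bulb: €9.26 + (9/1000) kW × 1000 h × €0.21 = €9.26 + €1.89 = €11.15
Saving = €8.88 − €11.15 = −€2.27

-€2.27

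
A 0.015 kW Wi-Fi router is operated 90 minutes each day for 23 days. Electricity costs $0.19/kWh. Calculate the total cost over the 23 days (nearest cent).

$0.10

Runtime = 90 min × 23 = 2070 min = 34.5 h
Energy = 0.015 kW × 34.5 h = 0.5175 kWh
Cost = 0.5175 kWh × $0.19/kWh = $0.10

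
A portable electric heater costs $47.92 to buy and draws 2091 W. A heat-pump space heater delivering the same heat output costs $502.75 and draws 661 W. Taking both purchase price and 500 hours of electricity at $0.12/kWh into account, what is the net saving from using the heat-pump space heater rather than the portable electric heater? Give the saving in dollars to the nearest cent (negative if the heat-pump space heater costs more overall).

-$369.03

portable electric heater: $47.92 + (2091/1000) kW × 500 h × $0.12 = $47.92 + $125.46 = $173.38
heat-pump space heater: $502.75 + (661/1000) kW × 500 h × $0.12 = $502.75 + $39.66 = $542.41
Saving = $173.38 − $542.41 = −$369.03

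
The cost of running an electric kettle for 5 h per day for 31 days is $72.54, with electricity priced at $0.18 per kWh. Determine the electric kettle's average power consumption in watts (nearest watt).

2600 W

Energy = $72.54 ÷ $0.18/kWh = 403 kWh
Runtime = 5 h/day × 31 days = 155 h
Power = 403 kWh ÷ 155 h = 2.6 kW = 2600 W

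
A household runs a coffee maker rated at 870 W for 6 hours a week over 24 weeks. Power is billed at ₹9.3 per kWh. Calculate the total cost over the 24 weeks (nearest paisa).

Runtime = 6 h/week × 24 weeks = 144 h
Energy = 0.87 kW × 144 h = 125.28 kWh
Cost = 125.28 kWh × ₹9.3/kWh = ₹1165.10

₹1165.10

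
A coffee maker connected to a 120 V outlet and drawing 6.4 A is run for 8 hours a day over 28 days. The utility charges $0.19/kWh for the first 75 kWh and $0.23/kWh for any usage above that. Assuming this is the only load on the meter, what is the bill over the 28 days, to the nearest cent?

$36.57

Power = 6.4 A × 120 V = 768 W = 0.768 kW
Runtime = 8 h/day × 28 days = 224 h
Energy = 0.768 kW × 224 h = 172.032 kWh
Tier 1 (0–75 kWh): 75 × $0.19 = $14.25
Above 75 kWh: 97.032 × $0.23 = $22.31736
Bill = $36.57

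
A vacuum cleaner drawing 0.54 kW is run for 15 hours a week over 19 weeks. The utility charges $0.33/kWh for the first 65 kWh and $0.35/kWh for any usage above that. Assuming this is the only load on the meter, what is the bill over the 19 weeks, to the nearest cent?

Runtime = 15 h/week × 19 weeks = 285 h
Energy = 0.54 kW × 285 h = 153.9 kWh
Tier 1 (0–65 kWh): 65 × $0.33 = $21.45
Above 65 kWh: 88.9 × $0.35 = $31.115
Bill = $52.57

$52.57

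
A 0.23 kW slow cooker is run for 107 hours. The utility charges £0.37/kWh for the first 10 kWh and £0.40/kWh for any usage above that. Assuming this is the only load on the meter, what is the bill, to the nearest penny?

£9.54

Energy = 0.23 kW × 107 h = 24.61 kWh
Tier 1 (0–10 kWh): 10 × £0.37 = £3.7
Above 10 kWh: 14.61 × £0.40 = £5.844
Bill = £9.54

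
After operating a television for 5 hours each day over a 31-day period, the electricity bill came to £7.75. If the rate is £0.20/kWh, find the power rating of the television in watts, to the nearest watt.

Energy = £7.75 ÷ £0.20/kWh = 38.75 kWh
Runtime = 5 h/day × 31 days = 155 h
Power = 38.75 kWh ÷ 155 h = 0.25 kW = 250 W

250 W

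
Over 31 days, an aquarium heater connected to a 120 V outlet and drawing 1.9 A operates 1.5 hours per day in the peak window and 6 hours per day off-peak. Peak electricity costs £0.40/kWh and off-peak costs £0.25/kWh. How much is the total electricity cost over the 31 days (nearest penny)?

£14.84

Power = 1.9 A × 120 V = 228 W = 0.228 kW
Peak energy = 0.228 kW × 1.5 h × 31 = 10.602 kWh
Off-peak energy = 0.228 kW × 6 h × 31 = 42.408 kWh
Cost = 10.602 × £0.40 + 42.408 × £0.25 = £4.2408 + £10.602 = £14.84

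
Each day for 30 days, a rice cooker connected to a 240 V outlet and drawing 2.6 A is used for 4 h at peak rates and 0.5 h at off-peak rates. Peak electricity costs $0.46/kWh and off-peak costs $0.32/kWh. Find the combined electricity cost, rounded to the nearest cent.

Power = 2.6 A × 240 V = 624 W = 0.624 kW
Peak energy = 0.624 kW × 4 h × 30 = 74.88 kWh
Off-peak energy = 0.624 kW × 0.5 h × 30 = 9.36 kWh
Cost = 74.88 × $0.46 + 9.36 × $0.32 = $34.4448 + $2.9952 = $37.44

$37.44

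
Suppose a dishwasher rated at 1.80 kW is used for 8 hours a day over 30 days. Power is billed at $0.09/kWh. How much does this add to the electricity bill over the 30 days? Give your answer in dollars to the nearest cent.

Runtime = 8 h/day × 30 days = 240 h
Energy = 1.8 kW × 240 h = 432 kWh
Cost = 432 kWh × $0.09/kWh = $38.88

$38.88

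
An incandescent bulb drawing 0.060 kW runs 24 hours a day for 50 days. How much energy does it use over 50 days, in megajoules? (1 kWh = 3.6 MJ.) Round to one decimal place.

Runtime = 24 h × 50 = 1200 h
Energy = 0.06 kW × 1200 h = 72 kWh
= 72 × 3.6 MJ = 259.2 MJ

259.2 MJ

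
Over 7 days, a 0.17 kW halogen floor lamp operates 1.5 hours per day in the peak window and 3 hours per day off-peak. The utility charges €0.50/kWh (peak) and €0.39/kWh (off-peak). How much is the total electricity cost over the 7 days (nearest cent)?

€2.28

Peak energy = 0.17 kW × 1.5 h × 7 = 1.785 kWh
Off-peak energy = 0.17 kW × 3 h × 7 = 3.57 kWh
Cost = 1.785 × €0.50 + 3.57 × €0.39 = €0.8925 + €1.3923 = €2.28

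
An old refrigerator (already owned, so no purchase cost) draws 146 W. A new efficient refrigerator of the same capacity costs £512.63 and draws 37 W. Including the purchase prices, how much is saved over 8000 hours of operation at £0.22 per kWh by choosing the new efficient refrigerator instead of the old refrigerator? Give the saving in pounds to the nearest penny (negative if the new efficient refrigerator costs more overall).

old refrigerator: £0.00 + (146/1000) kW × 8000 h × £0.22 = £0.00 + £256.96 = £256.96
new efficient refrigerator: £512.63 + (37/1000) kW × 8000 h × £0.22 = £512.63 + £65.12 = £577.75
Saving = £256.96 − £577.75 = −£320.79

-£320.79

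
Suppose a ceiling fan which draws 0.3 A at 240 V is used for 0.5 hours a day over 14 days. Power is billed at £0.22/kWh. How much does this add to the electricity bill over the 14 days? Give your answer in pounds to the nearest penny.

£0.11

Power = 0.3 A × 240 V = 72 W = 0.072 kW
Runtime = 0.5 h/day × 14 days = 7 h
Energy = 0.072 kW × 7 h = 0.504 kWh
Cost = 0.504 kWh × £0.22/kWh = £0.11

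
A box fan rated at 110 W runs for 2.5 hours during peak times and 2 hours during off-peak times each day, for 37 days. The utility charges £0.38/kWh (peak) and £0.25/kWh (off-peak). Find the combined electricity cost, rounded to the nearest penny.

Peak energy = 0.11 kW × 2.5 h × 37 = 10.175 kWh
Off-peak energy = 0.11 kW × 2 h × 37 = 8.14 kWh
Cost = 10.175 × £0.38 + 8.14 × £0.25 = £3.8665 + £2.035 = £5.90

£5.90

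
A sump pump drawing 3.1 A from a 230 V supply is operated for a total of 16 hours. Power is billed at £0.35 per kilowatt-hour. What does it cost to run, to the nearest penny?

£3.99

Power = 3.1 A × 230 V = 713 W = 0.713 kW
Energy = 0.713 kW × 16 h = 11.408 kWh
Cost = 11.408 kWh × £0.35/kWh = £3.99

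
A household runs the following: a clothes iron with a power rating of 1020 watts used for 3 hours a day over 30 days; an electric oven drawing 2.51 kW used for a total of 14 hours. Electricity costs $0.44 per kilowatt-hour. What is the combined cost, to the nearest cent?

$55.85

clothes iron: Runtime = 3 h/day × 30 days = 90 h
clothes iron: 1.02 kW × 90 h = 91.8 kWh
electric oven: 2.51 kW × 14 h = 35.14 kWh
Total energy = 126.94 kWh
Cost = 126.94 × $0.44 = $55.85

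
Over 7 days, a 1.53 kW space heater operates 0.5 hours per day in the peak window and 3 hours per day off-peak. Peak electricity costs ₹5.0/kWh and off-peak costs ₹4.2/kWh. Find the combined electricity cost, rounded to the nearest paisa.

₹161.72

Peak energy = 1.53 kW × 0.5 h × 7 = 5.355 kWh
Off-peak energy = 1.53 kW × 3 h × 7 = 32.13 kWh
Cost = 5.355 × ₹5.0 + 32.13 × ₹4.2 = ₹26.775 + ₹134.946 = ₹161.72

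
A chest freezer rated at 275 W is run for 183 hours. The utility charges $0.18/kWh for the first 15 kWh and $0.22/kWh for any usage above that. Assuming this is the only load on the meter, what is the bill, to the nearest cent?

$10.47

Energy = 0.275 kW × 183 h = 50.325 kWh
Tier 1 (0–15 kWh): 15 × $0.18 = $2.7
Above 15 kWh: 35.325 × $0.22 = $7.7715
Bill = $10.47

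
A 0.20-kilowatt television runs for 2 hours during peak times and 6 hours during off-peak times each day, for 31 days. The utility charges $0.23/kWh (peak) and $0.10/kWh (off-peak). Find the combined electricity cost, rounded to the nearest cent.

Peak energy = 0.2 kW × 2 h × 31 = 12.4 kWh
Off-peak energy = 0.2 kW × 6 h × 31 = 37.2 kWh
Cost = 12.4 × $0.23 + 37.2 × $0.10 = $2.852 + $3.72 = $6.57

$6.57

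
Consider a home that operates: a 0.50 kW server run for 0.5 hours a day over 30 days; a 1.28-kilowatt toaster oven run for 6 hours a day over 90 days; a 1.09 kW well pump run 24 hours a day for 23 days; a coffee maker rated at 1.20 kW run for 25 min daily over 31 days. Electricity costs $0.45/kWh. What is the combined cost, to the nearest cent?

$592.15

server: Runtime = 0.5 h/day × 30 days = 15 h
server: 0.5 kW × 15 h = 7.5 kWh
toaster oven: Runtime = 6 h/day × 90 days = 540 h
toaster oven: 1.28 kW × 540 h = 691.2 kWh
well pump: Runtime = 24 h × 23 = 552 h
well pump: 1.09 kW × 552 h = 601.68 kWh
coffee maker: Runtime = 25 min × 31 = 775 min = 12.916666… h
coffee maker: 1.2 kW × 12.916666… h = 15.5 kWh
Total energy = 1315.88 kWh
Cost = 1315.88 × $0.45 = $592.15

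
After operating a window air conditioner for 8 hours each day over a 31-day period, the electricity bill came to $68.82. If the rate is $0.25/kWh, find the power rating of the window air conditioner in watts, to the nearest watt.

1110 W

Energy = $68.82 ÷ $0.25/kWh = 275.28 kWh
Runtime = 8 h/day × 31 days = 248 h
Power = 275.28 kWh ÷ 248 h = 1.11 kW = 1110 W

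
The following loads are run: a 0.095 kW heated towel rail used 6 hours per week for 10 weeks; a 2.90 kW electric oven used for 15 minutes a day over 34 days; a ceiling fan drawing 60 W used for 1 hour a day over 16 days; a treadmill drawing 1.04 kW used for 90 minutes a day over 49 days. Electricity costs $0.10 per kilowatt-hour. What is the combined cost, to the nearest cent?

heated towel rail: Runtime = 6 h/week × 10 weeks = 60 h
heated towel rail: 0.095 kW × 60 h = 5.7 kWh
electric oven: Runtime = 15 min × 34 = 510 min = 8.5 h
electric oven: 2.9 kW × 8.5 h = 24.65 kWh
ceiling fan: Runtime = 1 h/day × 16 days = 16 h
ceiling fan: 0.06 kW × 16 h = 0.96 kWh
treadmill: Runtime = 90 min × 49 = 4410 min = 73.5 h
treadmill: 1.04 kW × 73.5 h = 76.44 kWh
Total energy = 107.75 kWh
Cost = 107.75 × $0.10 = $10.78

$10.78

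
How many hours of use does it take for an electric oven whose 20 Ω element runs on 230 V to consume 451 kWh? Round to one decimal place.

Power = V²/R = 230²/20 = 2645 W = 2.645 kW
Hours = 451 kWh ÷ 2.645 kW = 170.5 h

170.5 h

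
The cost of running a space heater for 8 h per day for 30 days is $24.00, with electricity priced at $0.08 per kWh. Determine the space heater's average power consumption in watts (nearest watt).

Energy = $24.00 ÷ $0.08/kWh = 300 kWh
Runtime = 8 h/day × 30 days = 240 h
Power = 300 kWh ÷ 240 h = 1.25 kW = 1250 W

1250 W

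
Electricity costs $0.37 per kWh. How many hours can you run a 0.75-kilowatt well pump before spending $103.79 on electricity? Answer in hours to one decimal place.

374.0 h

Energy available = $103.79 ÷ $0.37/kWh = 280.5135 kWh
Hours = 280.5135 kWh ÷ 0.75 kW = 374.0 h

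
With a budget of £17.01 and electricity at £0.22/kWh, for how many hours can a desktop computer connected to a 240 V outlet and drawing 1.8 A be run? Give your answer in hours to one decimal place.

179.0 h

Power = 1.8 A × 240 V = 432 W = 0.432 kW
Energy available = £17.01 ÷ £0.22/kWh = 77.3182 kWh
Hours = 77.3182 kWh ÷ 0.432 kW = 179.0 h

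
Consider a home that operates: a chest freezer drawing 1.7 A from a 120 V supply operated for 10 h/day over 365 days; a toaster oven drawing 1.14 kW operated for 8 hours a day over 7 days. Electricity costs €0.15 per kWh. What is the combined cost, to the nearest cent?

chest freezer: Power = 1.7 A × 120 V = 204 W = 0.204 kW
chest freezer: Runtime = 10 h/day × 365 days = 3650 h
chest freezer: 0.204 kW × 3650 h = 744.6 kWh
toaster oven: Runtime = 8 h/day × 7 days = 56 h
toaster oven: 1.14 kW × 56 h = 63.84 kWh
Total energy = 808.44 kWh
Cost = 808.44 × €0.15 = €121.27

€121.27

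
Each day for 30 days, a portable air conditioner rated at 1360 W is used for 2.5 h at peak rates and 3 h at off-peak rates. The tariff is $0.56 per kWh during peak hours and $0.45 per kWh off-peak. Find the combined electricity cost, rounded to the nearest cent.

Peak energy = 1.36 kW × 2.5 h × 30 = 102 kWh
Off-peak energy = 1.36 kW × 3 h × 30 = 122.4 kWh
Cost = 102 × $0.56 + 122.4 × $0.45 = $57.12 + $55.08 = $112.20

$112.20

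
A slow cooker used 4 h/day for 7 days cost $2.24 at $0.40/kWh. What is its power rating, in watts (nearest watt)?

Energy = $2.24 ÷ $0.40/kWh = 5.6 kWh
Runtime = 4 h/day × 7 days = 28 h
Power = 5.6 kWh ÷ 28 h = 0.2 kW = 200 W

200 W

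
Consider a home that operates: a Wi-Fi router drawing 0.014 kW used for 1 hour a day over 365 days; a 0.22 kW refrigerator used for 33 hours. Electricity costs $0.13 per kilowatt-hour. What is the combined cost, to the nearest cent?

$1.61

Wi-Fi router: Runtime = 1 h/day × 365 days = 365 h
Wi-Fi router: 0.014 kW × 365 h = 5.11 kWh
refrigerator: 0.22 kW × 33 h = 7.26 kWh
Total energy = 12.37 kWh
Cost = 12.37 × $0.13 = $1.61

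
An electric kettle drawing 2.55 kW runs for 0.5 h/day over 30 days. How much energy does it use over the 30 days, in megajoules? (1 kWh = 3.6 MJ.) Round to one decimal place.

137.7 MJ

Runtime = 0.5 h/day × 30 days = 15 h
Energy = 2.55 kW × 15 h = 38.25 kWh
= 38.25 × 3.6 MJ = 137.7 MJ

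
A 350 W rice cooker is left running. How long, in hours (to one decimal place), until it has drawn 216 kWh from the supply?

Hours = 216 kWh ÷ 0.35 kW = 617.1 h

617.1 h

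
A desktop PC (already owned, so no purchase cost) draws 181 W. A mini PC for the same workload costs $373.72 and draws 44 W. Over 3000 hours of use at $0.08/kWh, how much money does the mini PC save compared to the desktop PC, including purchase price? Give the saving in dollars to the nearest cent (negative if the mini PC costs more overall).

-$340.84

desktop PC: $0.00 + (181/1000) kW × 3000 h × $0.08 = $0.00 + $43.44 = $43.44
mini PC: $373.72 + (44/1000) kW × 3000 h × $0.08 = $373.72 + $10.56 = $384.28
Saving = $43.44 − $384.28 = −$340.84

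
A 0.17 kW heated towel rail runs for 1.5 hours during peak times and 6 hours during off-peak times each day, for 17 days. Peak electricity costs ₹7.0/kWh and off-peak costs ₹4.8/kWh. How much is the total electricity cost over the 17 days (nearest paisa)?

₹113.58

Peak energy = 0.17 kW × 1.5 h × 17 = 4.335 kWh
Off-peak energy = 0.17 kW × 6 h × 17 = 17.34 kWh
Cost = 4.335 × ₹7.0 + 17.34 × ₹4.8 = ₹30.345 + ₹83.232 = ₹113.58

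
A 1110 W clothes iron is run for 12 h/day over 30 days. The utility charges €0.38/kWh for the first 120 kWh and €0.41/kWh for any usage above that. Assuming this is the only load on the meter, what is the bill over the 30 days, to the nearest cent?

€160.24

Runtime = 12 h/day × 30 days = 360 h
Energy = 1.11 kW × 360 h = 399.6 kWh
Tier 1 (0–120 kWh): 120 × €0.38 = €45.6
Above 120 kWh: 279.6 × €0.41 = €114.636
Bill = €160.24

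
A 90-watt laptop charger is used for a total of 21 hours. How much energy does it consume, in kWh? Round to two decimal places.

1.89 kWh

Energy = 0.09 kW × 21 h = 1.89 kWh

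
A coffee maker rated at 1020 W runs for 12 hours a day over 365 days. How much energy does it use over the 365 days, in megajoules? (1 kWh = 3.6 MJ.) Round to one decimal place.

Runtime = 12 h/day × 365 days = 4380 h
Energy = 1.02 kW × 4380 h = 4467.6 kWh
= 4467.6 × 3.6 MJ = 16083.4 MJ

16083.4 MJ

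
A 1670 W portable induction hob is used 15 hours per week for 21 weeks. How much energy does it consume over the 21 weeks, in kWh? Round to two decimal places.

526.05 kWh

Runtime = 15 h/week × 21 weeks = 315 h
Energy = 1.67 kW × 315 h = 526.05 kWh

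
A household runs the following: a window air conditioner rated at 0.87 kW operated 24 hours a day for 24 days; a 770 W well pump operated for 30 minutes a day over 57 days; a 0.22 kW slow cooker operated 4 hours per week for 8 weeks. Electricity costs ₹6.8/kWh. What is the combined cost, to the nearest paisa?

₹3604.71

window air conditioner: Runtime = 24 h × 24 = 576 h
window air conditioner: 0.87 kW × 576 h = 501.12 kWh
well pump: Runtime = 30 min × 57 = 1710 min = 28.5 h
well pump: 0.77 kW × 28.5 h = 21.945 kWh
slow cooker: Runtime = 4 h/week × 8 weeks = 32 h
slow cooker: 0.22 kW × 32 h = 7.04 kWh
Total energy = 530.105 kWh
Cost = 530.105 × ₹6.8 = ₹3604.71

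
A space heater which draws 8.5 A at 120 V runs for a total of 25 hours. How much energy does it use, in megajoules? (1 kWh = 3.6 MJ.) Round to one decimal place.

91.8 MJ

Power = 8.5 A × 120 V = 1020 W = 1.02 kW
Energy = 1.02 kW × 25 h = 25.5 kWh
= 25.5 × 3.6 MJ = 91.8 MJ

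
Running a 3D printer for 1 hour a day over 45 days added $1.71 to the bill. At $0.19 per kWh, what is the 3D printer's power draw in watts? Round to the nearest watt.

200 W

Energy = $1.71 ÷ $0.19/kWh = 9 kWh
Runtime = 1 h/day × 45 days = 45 h
Power = 9 kWh ÷ 45 h = 0.2 kW = 200 W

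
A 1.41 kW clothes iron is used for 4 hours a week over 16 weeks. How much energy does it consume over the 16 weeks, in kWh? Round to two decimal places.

90.24 kWh

Runtime = 4 h/week × 16 weeks = 64 h
Energy = 1.41 kW × 64 h = 90.24 kWh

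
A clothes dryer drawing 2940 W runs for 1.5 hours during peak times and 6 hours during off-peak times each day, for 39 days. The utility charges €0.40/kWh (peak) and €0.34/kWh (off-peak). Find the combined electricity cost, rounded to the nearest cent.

Peak energy = 2.94 kW × 1.5 h × 39 = 171.99 kWh
Off-peak energy = 2.94 kW × 6 h × 39 = 687.96 kWh
Cost = 171.99 × €0.40 + 687.96 × €0.34 = €68.796 + €233.9064 = €302.70

€302.70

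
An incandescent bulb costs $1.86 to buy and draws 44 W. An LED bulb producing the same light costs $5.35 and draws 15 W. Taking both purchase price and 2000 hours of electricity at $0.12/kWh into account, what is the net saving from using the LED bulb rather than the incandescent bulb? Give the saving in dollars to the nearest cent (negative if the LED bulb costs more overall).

incandescent bulb: $1.86 + (44/1000) kW × 2000 h × $0.12 = $1.86 + $10.56 = $12.42
LED bulb: $5.35 + (15/1000) kW × 2000 h × $0.12 = $5.35 + $3.6 = $8.95
Saving = $12.42 − $8.95 = $3.47

$3.47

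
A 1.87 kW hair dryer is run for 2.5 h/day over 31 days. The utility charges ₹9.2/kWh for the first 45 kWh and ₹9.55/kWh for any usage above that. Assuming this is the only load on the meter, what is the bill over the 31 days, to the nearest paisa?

Runtime = 2.5 h/day × 31 days = 77.5 h
Energy = 1.87 kW × 77.5 h = 144.925 kWh
Tier 1 (0–45 kWh): 45 × ₹9.2 = ₹414
Above 45 kWh: 99.925 × ₹9.55 = ₹954.28375
Bill = ₹1368.28

₹1368.28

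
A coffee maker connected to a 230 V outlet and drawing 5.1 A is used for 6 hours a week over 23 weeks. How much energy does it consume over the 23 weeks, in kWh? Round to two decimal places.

Power = 5.1 A × 230 V = 1173 W = 1.173 kW
Runtime = 6 h/week × 23 weeks = 138 h
Energy = 1.173 kW × 138 h = 161.874 kWh ≈ 161.87 kWh

161.87 kWh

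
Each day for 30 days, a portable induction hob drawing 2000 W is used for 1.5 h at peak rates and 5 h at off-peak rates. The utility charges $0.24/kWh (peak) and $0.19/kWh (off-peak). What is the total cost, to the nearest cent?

$78.60

Peak energy = 2 kW × 1.5 h × 30 = 90 kWh
Off-peak energy = 2 kW × 5 h × 30 = 300 kWh
Cost = 90 × $0.24 + 300 × $0.19 = $21.6 + $57 = $78.60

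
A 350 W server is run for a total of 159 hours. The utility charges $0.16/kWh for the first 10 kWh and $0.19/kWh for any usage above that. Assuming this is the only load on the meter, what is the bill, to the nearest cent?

$10.27

Energy = 0.35 kW × 159 h = 55.65 kWh
Tier 1 (0–10 kWh): 10 × $0.16 = $1.6
Above 10 kWh: 45.65 × $0.19 = $8.6735
Bill = $10.27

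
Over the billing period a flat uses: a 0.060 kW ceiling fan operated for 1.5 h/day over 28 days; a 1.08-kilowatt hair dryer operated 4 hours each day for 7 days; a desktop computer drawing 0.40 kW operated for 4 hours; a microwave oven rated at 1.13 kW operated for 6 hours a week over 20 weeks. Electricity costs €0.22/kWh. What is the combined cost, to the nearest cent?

ceiling fan: Runtime = 1.5 h/day × 28 days = 42 h
ceiling fan: 0.06 kW × 42 h = 2.52 kWh
hair dryer: Runtime = 4 h/day × 7 days = 28 h
hair dryer: 1.08 kW × 28 h = 30.24 kWh
desktop computer: 0.4 kW × 4 h = 1.6 kWh
microwave oven: Runtime = 6 h/week × 20 weeks = 120 h
microwave oven: 1.13 kW × 120 h = 135.6 kWh
Total energy = 169.96 kWh
Cost = 169.96 × €0.22 = €37.39

€37.39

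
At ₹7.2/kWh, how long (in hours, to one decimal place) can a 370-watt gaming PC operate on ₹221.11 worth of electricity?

83.0 h

Energy available = ₹221.11 ÷ ₹7.2/kWh = 30.7097 kWh
Hours = 30.7097 kWh ÷ 0.37 kW = 83.0 h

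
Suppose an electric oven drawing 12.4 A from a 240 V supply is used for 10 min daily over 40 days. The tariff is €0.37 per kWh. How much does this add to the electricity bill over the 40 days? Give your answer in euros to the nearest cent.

€7.34

Power = 12.4 A × 240 V = 2976 W = 2.976 kW
Runtime = 10 min × 40 = 400 min = 6.666666… h
Energy = 2.976 kW × 6.666666… h = 19.84 kWh
Cost = 19.84 kWh × €0.37/kWh = €7.34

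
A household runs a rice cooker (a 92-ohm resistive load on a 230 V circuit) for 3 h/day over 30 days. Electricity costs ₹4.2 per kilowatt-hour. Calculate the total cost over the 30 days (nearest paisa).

₹217.35

Power = V²/R = 230²/92 = 575 W = 0.575 kW
Runtime = 3 h/day × 30 days = 90 h
Energy = 0.575 kW × 90 h = 51.75 kWh
Cost = 51.75 kWh × ₹4.2/kWh = ₹217.35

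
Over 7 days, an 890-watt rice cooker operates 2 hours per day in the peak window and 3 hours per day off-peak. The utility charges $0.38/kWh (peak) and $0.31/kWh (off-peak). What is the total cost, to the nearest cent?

Peak energy = 0.89 kW × 2 h × 7 = 12.46 kWh
Off-peak energy = 0.89 kW × 3 h × 7 = 18.69 kWh
Cost = 12.46 × $0.38 + 18.69 × $0.31 = $4.7348 + $5.7939 = $10.53

$10.53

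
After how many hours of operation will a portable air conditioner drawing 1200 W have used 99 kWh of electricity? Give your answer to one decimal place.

82.5 h

Hours = 99 kWh ÷ 1.2 kW = 82.5 h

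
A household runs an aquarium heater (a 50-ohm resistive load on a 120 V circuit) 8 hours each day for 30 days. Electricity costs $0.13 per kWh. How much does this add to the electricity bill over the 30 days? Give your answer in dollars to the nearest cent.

Power = V²/R = 120²/50 = 288 W = 0.288 kW
Runtime = 8 h/day × 30 days = 240 h
Energy = 0.288 kW × 240 h = 69.12 kWh
Cost = 69.12 kWh × $0.13/kWh = $8.99

$8.99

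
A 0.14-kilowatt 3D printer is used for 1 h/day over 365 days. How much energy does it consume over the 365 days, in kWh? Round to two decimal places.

Runtime = 1 h/day × 365 days = 365 h
Energy = 0.14 kW × 365 h = 51.1 kWh

51.10 kWh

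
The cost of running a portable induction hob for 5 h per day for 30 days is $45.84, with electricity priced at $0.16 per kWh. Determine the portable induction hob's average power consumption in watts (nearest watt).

Energy = $45.84 ÷ $0.16/kWh = 286.5 kWh
Runtime = 5 h/day × 30 days = 150 h
Power = 286.5 kWh ÷ 150 h = 1.91 kW = 1910 W

1910 W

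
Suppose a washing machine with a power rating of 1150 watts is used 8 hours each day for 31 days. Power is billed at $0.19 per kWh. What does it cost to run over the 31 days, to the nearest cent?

$54.19

Runtime = 8 h/day × 31 days = 248 h
Energy = 1.15 kW × 248 h = 285.2 kWh
Cost = 285.2 kWh × $0.19/kWh = $54.19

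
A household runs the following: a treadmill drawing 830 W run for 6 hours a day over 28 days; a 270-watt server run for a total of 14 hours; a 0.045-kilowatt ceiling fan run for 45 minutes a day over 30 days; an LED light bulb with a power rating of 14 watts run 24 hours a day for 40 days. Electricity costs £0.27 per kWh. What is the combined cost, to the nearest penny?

treadmill: Runtime = 6 h/day × 28 days = 168 h
treadmill: 0.83 kW × 168 h = 139.44 kWh
server: 0.27 kW × 14 h = 3.78 kWh
ceiling fan: Runtime = 45 min × 30 = 1350 min = 22.5 h
ceiling fan: 0.045 kW × 22.5 h = 1.0125 kWh
LED light bulb: Runtime = 24 h × 40 = 960 h
LED light bulb: 0.014 kW × 960 h = 13.44 kWh
Total energy = 157.6725 kWh
Cost = 157.6725 × £0.27 = £42.57

£42.57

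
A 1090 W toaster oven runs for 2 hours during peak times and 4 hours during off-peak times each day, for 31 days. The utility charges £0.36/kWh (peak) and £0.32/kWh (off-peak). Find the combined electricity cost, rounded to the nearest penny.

Peak energy = 1.09 kW × 2 h × 31 = 67.58 kWh
Off-peak energy = 1.09 kW × 4 h × 31 = 135.16 kWh
Cost = 67.58 × £0.36 + 135.16 × £0.32 = £24.3288 + £43.2512 = £67.58

£67.58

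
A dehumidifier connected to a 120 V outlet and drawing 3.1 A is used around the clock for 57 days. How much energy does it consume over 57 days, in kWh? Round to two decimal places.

Power = 3.1 A × 120 V = 372 W = 0.372 kW
Runtime = 24 h × 57 = 1368 h
Energy = 0.372 kW × 1368 h = 508.896 kWh ≈ 508.90 kWh

508.90 kWh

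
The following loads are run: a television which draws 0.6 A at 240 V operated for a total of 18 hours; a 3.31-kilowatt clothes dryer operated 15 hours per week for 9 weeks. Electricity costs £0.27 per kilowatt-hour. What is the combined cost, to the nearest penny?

television: Power = 0.6 A × 240 V = 144 W = 0.144 kW
television: 0.144 kW × 18 h = 2.592 kWh
clothes dryer: Runtime = 15 h/week × 9 weeks = 135 h
clothes dryer: 3.31 kW × 135 h = 446.85 kWh
Total energy = 449.442 kWh
Cost = 449.442 × £0.27 = £121.35

£121.35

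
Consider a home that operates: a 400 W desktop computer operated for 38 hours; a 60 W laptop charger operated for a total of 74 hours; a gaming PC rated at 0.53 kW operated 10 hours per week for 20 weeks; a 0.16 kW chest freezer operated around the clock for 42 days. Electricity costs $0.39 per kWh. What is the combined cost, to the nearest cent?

desktop computer: 0.4 kW × 38 h = 15.2 kWh
laptop charger: 0.06 kW × 74 h = 4.44 kWh
gaming PC: Runtime = 10 h/week × 20 weeks = 200 h
gaming PC: 0.53 kW × 200 h = 106 kWh
chest freezer: Runtime = 24 h × 42 = 1008 h
chest freezer: 0.16 kW × 1008 h = 161.28 kWh
Total energy = 286.92 kWh
Cost = 286.92 × $0.39 = $111.90

$111.90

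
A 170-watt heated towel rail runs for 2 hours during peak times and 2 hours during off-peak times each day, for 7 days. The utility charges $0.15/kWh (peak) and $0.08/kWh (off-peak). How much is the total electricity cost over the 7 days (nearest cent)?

$0.55

Peak energy = 0.17 kW × 2 h × 7 = 2.38 kWh
Off-peak energy = 0.17 kW × 2 h × 7 = 2.38 kWh
Cost = 2.38 × $0.15 + 2.38 × $0.08 = $0.357 + $0.1904 = $0.55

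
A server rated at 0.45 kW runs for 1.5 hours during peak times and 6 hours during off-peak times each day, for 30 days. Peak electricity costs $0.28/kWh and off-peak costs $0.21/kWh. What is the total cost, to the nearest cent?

Peak energy = 0.45 kW × 1.5 h × 30 = 20.25 kWh
Off-peak energy = 0.45 kW × 6 h × 30 = 81 kWh
Cost = 20.25 × $0.28 + 81 × $0.21 = $5.67 + $17.01 = $22.68

$22.68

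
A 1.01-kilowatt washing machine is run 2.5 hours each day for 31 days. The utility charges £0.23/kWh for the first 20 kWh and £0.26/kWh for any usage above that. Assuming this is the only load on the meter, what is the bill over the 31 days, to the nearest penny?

£19.75

Runtime = 2.5 h/day × 31 days = 77.5 h
Energy = 1.01 kW × 77.5 h = 78.275 kWh
Tier 1 (0–20 kWh): 20 × £0.23 = £4.6
Above 20 kWh: 58.275 × £0.26 = £15.1515
Bill = £19.75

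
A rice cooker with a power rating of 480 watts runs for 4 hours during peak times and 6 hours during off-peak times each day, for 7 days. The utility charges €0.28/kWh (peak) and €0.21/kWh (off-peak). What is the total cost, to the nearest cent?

€8.00

Peak energy = 0.48 kW × 4 h × 7 = 13.44 kWh
Off-peak energy = 0.48 kW × 6 h × 7 = 20.16 kWh
Cost = 13.44 × €0.28 + 20.16 × €0.21 = €3.7632 + €4.2336 = €8.00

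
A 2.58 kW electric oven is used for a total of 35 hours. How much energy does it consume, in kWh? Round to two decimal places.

Energy = 2.58 kW × 35 h = 90.3 kWh

90.30 kWh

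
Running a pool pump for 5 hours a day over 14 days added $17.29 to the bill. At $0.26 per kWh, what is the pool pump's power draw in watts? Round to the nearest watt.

Energy = $17.29 ÷ $0.26/kWh = 66.5 kWh
Runtime = 5 h/day × 14 days = 70 h
Power = 66.5 kWh ÷ 70 h = 0.95 kW = 950 W

950 W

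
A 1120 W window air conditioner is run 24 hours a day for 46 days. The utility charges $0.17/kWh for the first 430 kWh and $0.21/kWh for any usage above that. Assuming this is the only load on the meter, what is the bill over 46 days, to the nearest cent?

Runtime = 24 h × 46 = 1104 h
Energy = 1.12 kW × 1104 h = 1236.48 kWh
Tier 1 (0–430 kWh): 430 × $0.17 = $73.1
Above 430 kWh: 806.48 × $0.21 = $169.3608
Bill = $242.46

$242.46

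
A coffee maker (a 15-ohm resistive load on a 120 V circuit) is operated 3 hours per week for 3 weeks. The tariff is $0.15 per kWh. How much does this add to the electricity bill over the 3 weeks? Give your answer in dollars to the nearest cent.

Power = V²/R = 120²/15 = 960 W = 0.96 kW
Runtime = 3 h/week × 3 weeks = 9 h
Energy = 0.96 kW × 9 h = 8.64 kWh
Cost = 8.64 kWh × $0.15/kWh = $1.30

$1.30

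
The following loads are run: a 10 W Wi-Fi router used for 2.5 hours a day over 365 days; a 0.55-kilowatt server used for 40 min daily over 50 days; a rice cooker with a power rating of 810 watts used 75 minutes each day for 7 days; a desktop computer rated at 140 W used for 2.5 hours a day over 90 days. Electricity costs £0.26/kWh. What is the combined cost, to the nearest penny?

£17.17

Wi-Fi router: Runtime = 2.5 h/day × 365 days = 912.5 h
Wi-Fi router: 0.01 kW × 912.5 h = 9.125 kWh
server: Runtime = 40 min × 50 = 2000 min = 33.333333… h
server: 0.55 kW × 33.333333… h = 18.333333… kWh
rice cooker: Runtime = 75 min × 7 = 525 min = 8.75 h
rice cooker: 0.81 kW × 8.75 h = 7.0875 kWh
desktop computer: Runtime = 2.5 h/day × 90 days = 225 h
desktop computer: 0.14 kW × 225 h = 31.5 kWh
Total energy = 66.045833… kWh
Cost = 66.045833… × £0.26 = £17.17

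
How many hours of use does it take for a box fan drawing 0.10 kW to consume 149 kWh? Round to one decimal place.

Hours = 149 kWh ÷ 0.1 kW = 1490.0 h

1490.0 h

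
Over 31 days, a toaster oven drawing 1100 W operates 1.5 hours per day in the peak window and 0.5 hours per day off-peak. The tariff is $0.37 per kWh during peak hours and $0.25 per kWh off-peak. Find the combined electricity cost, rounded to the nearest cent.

Peak energy = 1.1 kW × 1.5 h × 31 = 51.15 kWh
Off-peak energy = 1.1 kW × 0.5 h × 31 = 17.05 kWh
Cost = 51.15 × $0.37 + 17.05 × $0.25 = $18.9255 + $4.2625 = $23.19

$23.19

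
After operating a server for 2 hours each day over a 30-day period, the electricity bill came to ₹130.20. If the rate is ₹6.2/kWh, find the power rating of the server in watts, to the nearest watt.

350 W

Energy = ₹130.20 ÷ ₹6.2/kWh = 21 kWh
Runtime = 2 h/day × 30 days = 60 h
Power = 21 kWh ÷ 60 h = 0.35 kW = 350 W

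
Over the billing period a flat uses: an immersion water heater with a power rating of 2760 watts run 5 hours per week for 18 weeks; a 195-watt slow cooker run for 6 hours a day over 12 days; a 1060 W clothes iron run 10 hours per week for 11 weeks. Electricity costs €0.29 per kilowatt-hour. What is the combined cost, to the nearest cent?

€109.92

immersion water heater: Runtime = 5 h/week × 18 weeks = 90 h
immersion water heater: 2.76 kW × 90 h = 248.4 kWh
slow cooker: Runtime = 6 h/day × 12 days = 72 h
slow cooker: 0.195 kW × 72 h = 14.04 kWh
clothes iron: Runtime = 10 h/week × 11 weeks = 110 h
clothes iron: 1.06 kW × 110 h = 116.6 kWh
Total energy = 379.04 kWh
Cost = 379.04 × €0.29 = €109.92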